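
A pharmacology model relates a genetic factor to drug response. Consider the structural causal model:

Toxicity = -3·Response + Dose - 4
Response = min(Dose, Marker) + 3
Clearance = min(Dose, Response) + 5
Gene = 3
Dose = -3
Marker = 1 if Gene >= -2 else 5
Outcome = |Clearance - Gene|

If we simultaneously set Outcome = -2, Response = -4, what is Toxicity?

5

Under do(Outcome = -2, Response = -4), each intervened variable's structural equation is replaced by its fixed value.
Toxicity = -3·Response + Dose - 4  [with Response=-4, Dose=-3]  = 5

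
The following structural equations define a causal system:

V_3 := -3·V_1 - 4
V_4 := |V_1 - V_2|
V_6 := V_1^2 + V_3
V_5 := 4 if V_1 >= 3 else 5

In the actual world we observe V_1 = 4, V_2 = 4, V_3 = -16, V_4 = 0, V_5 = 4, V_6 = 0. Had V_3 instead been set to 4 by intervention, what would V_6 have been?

The intervention breaks the incoming arrows to V_3: V_3 := -3·V_1 - 4 no longer applies, and V_3 = 4.
V_6 = V_1^2 + V_3  [with V_1=4, V_3=4]  = 20

20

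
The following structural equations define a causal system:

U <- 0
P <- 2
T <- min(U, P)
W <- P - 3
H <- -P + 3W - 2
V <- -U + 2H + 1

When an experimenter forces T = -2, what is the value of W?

The intervention breaks the incoming arrows to T: T <- min(U, P) no longer applies, and T = -2.
W is not downstream of the intervention, so its value is determined by the original equations.
W = P - 3  [with P=2]  = -1

-1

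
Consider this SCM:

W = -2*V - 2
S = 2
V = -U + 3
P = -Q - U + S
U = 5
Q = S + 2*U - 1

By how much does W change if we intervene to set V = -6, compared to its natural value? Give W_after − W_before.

Under do(V=-6), the mechanism V = -U + 3 is discarded; V is fixed at -6.
W = -2*V - 2  [with V=-6]  = 10
Without intervention: V = -U + 3  [with U=5]  = -2; W = -2*V - 2  [with V=-2]  = 2.
Change = 10 − 2 = 8.

8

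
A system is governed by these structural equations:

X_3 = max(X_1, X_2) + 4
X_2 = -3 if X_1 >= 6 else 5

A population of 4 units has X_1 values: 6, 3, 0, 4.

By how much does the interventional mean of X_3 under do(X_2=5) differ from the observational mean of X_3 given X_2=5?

0.25

Every unit gets X_2=5 under the intervention. X_3 values become 10, 9, 9, 9; E[X_3|do(X_2=5)] = 9.25.
E[X_3|X_2=5] averages over only the 3 units with X_2=5 (X_1 = 3, 0, 4): X_3 = 9, 9, 9, mean 9.
Difference = 9.25 − 9 = 0.25.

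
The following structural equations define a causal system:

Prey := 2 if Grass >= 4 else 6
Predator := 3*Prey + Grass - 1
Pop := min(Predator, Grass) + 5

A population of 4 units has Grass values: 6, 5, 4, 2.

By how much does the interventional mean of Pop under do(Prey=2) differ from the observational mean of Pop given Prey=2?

Under do(Prey=2), Prey's equation is replaced by Prey=2 for every unit. Per-unit Pop: 11, 10, 9, 7. Mean = 9.25.
Conditioning on Prey=2 selects the 3 unit(s) with Grass ∈ {6, 5, 4}. Their Pop values: 11, 10, 9. Mean = 10.
Difference = 9.25 − 10 = -0.75.

-0.75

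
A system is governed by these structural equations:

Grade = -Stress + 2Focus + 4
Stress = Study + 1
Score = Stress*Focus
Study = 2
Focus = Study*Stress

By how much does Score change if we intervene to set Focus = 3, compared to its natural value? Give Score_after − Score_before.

The intervention breaks the incoming arrows to Focus: Focus = Study*Stress no longer applies, and Focus = 3.
Stress = Study + 1  [with Study=2]  = 3
Score = Stress*Focus  [with Stress=3, Focus=3]  = 9
Without intervention: Stress = Study + 1  [with Study=2]  = 3; Focus = Study*Stress  [with Study=2, Stress=3]  = 6; Score = Stress*Focus  [with Stress=3, Focus=6]  = 18.
Change = 9 − 18 = -9.

-9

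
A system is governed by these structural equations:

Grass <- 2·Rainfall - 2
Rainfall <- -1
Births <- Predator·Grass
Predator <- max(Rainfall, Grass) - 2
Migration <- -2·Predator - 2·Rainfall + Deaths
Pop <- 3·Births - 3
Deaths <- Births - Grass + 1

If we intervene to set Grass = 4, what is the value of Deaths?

do(Grass=4) replaces the equation Grass <- 2·Rainfall - 2 with the constant Grass = 4.
Predator = max(Rainfall, Grass) - 2  [with Rainfall=-1, Grass=4]  = 2
Births = Predator·Grass  [with Predator=2, Grass=4]  = 8
Deaths = Births - Grass + 1  [with Births=8, Grass=4]  = 5

5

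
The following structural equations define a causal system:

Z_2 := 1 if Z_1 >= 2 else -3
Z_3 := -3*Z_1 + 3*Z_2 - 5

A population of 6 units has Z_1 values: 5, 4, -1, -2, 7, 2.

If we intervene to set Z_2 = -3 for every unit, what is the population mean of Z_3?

Under do(Z_2=-3), Z_2's equation is replaced by Z_2=-3 for every unit. Per-unit Z_3: -29, -26, -11, -8, -35, -20. Mean = -21.5.

-21.5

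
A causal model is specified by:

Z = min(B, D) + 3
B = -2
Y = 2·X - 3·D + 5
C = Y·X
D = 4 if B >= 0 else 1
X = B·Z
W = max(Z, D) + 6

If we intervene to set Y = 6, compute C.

-12

Under do(Y=6), the mechanism Y = 2·X - 3·D + 5 is discarded; Y is fixed at 6.
D = 4 if B >= 0 else 1  [with B=-2]  = 1
Z = min(B, D) + 3  [with B=-2, D=1]  = 1
X = B·Z  [with B=-2, Z=1]  = -2
C = Y·X  [with Y=6, X=-2]  = -12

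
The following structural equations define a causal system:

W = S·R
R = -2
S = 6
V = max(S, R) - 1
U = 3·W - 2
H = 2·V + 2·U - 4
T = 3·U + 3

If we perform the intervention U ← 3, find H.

The intervention breaks the incoming arrows to U: U = 3·W - 2 no longer applies, and U = 3.
V = max(S, R) - 1  [with S=6, R=-2]  = 5
H = 2·V + 2·U - 4  [with V=5, U=3]  = 12

12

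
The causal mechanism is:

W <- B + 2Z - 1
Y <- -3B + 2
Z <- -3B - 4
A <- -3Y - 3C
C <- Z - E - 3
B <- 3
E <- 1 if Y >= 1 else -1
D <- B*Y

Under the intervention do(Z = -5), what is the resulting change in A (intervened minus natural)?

-24

do(Z=-5) replaces the equation Z <- -3B - 4 with the constant Z = -5.
Y = -3B + 2  [with B=3]  = -7
E = 1 if Y >= 1 else -1  [with Y=-7]  = -1
C = Z - E - 3  [with Z=-5, E=-1]  = -7
A = -3Y - 3C  [with Y=-7, C=-7]  = 42
Without intervention: Z = -3B - 4  [with B=3]  = -13; Y = -3B + 2  [with B=3]  = -7; E = 1 if Y >= 1 else -1  [with Y=-7]  = -1; C = Z - E - 3  [with Z=-13, E=-1]  = -15; A = -3Y - 3C  [with Y=-7, C=-15]  = 66.
Change = 42 − 66 = -24.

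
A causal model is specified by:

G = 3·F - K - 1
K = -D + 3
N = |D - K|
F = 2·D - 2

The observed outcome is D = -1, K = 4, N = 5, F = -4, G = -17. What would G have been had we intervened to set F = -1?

Intervening sets F = -1 and removes its equation (F = 2·D - 2).
K = -D + 3  [with D=-1]  = 4
G = 3·F - K - 1  [with F=-1, K=4]  = -8

-8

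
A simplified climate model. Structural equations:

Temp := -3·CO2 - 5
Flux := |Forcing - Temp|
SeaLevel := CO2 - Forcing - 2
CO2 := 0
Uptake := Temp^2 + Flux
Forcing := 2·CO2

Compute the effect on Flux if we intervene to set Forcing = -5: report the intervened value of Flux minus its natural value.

do(Forcing=-5) replaces the equation Forcing := 2·CO2 with the constant Forcing = -5.
Temp = -3·CO2 - 5  [with CO2=0]  = -5
Flux = |Forcing - Temp|  [with Forcing=-5, Temp=-5]  = 0
Without intervention: Forcing = 2·CO2  [with CO2=0]  = 0; Temp = -3·CO2 - 5  [with CO2=0]  = -5; Flux = |Forcing - Temp|  [with Forcing=0, Temp=-5]  = 5.
Change = 0 − 5 = -5.

-5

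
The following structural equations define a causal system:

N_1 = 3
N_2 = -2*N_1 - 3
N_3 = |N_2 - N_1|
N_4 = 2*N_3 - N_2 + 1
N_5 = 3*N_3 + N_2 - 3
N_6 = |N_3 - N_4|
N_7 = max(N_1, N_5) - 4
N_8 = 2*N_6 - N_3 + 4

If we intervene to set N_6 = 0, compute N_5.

24

do(N_6=0) replaces the equation N_6 = |N_3 - N_4| with the constant N_6 = 0.
Since N_5 is not a descendant of the intervened variable, it is unaffected.
N_2 = -2*N_1 - 3  [with N_1=3]  = -9
N_3 = |N_2 - N_1|  [with N_2=-9, N_1=3]  = 12
N_5 = 3*N_3 + N_2 - 3  [with N_3=12, N_2=-9]  = 24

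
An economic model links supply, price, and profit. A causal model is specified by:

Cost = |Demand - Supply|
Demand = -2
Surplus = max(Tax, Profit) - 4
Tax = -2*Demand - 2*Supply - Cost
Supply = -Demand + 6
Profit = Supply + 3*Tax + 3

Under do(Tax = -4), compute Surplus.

Under do(Tax=-4), the mechanism Tax = -2*Demand - 2*Supply - Cost is discarded; Tax is fixed at -4.
Supply = -Demand + 6  [with Demand=-2]  = 8
Profit = Supply + 3*Tax + 3  [with Supply=8, Tax=-4]  = -1
Surplus = max(Tax, Profit) - 4  [with Tax=-4, Profit=-1]  = -5

-5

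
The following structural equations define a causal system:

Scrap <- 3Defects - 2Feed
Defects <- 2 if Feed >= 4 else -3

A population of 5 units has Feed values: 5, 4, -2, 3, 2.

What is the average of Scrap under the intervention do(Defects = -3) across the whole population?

Every unit gets Defects=-3 under the intervention. Scrap values become -19, -17, -5, -15, -13; E[Scrap|do(Defects=-3)] = -13.8.

-13.8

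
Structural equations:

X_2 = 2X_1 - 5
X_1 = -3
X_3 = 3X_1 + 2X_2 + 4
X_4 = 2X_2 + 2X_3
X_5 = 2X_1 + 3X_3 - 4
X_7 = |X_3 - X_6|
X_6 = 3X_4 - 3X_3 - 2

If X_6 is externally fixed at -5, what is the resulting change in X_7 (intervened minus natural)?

Intervening sets X_6 = -5 and removes its equation (X_6 = 3X_4 - 3X_3 - 2).
X_2 = 2X_1 - 5  [with X_1=-3]  = -11
X_3 = 3X_1 + 2X_2 + 4  [with X_1=-3, X_2=-11]  = -27
X_7 = |X_3 - X_6|  [with X_3=-27, X_6=-5]  = 22
Without intervention: X_2 = 2X_1 - 5  [with X_1=-3]  = -11; X_3 = 3X_1 + 2X_2 + 4  [with X_1=-3, X_2=-11]  = -27; X_4 = 2X_2 + 2X_3  [with X_2=-11, X_3=-27]  = -76; X_6 = 3X_4 - 3X_3 - 2  [with X_4=-76, X_3=-27]  = -149; X_7 = |X_3 - X_6|  [with X_3=-27, X_6=-149]  = 122.
Change = 22 − 122 = -100.

-100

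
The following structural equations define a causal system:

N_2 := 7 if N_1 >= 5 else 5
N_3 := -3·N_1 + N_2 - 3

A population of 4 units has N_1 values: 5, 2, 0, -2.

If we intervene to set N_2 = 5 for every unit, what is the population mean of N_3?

-1.75

do(N_2=5) breaks N_2's dependence on N_1. With N_2=5 fixed, N_3 across the units is -13, -4, 2, 8, mean -1.75.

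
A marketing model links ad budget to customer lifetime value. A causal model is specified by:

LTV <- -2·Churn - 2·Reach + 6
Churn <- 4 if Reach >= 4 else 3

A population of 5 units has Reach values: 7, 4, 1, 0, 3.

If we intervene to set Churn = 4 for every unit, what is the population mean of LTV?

do(Churn=4) breaks Churn's dependence on Reach. With Churn=4 fixed, LTV across the units is -16, -10, -4, -2, -8, mean -8.

-8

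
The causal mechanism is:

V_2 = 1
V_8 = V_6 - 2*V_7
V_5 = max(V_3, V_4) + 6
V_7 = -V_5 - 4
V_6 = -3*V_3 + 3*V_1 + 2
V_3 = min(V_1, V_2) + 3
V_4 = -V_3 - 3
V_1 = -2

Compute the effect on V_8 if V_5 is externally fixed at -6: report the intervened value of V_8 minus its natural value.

-26

do(V_5=-6) replaces the equation V_5 = max(V_3, V_4) + 6 with the constant V_5 = -6.
V_3 = min(V_1, V_2) + 3  [with V_1=-2, V_2=1]  = 1
V_6 = -3*V_3 + 3*V_1 + 2  [with V_3=1, V_1=-2]  = -7
V_7 = -V_5 - 4  [with V_5=-6]  = 2
V_8 = V_6 - 2*V_7  [with V_6=-7, V_7=2]  = -11
Without intervention: V_3 = min(V_1, V_2) + 3  [with V_1=-2, V_2=1]  = 1; V_4 = -V_3 - 3  [with V_3=1]  = -4; V_5 = max(V_3, V_4) + 6  [with V_3=1, V_4=-4]  = 7; V_6 = -3*V_3 + 3*V_1 + 2  [with V_3=1, V_1=-2]  = -7; V_7 = -V_5 - 4  [with V_5=7]  = -11; V_8 = V_6 - 2*V_7  [with V_6=-7, V_7=-11]  = 15.
Change = -11 − 15 = -26.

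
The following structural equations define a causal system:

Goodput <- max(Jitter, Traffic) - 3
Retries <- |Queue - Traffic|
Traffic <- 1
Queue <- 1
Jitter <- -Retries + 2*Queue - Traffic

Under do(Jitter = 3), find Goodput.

Intervening sets Jitter = 3 and removes its equation (Jitter <- -Retries + 2*Queue - Traffic).
Goodput = max(Jitter, Traffic) - 3  [with Jitter=3, Traffic=1]  = 0

0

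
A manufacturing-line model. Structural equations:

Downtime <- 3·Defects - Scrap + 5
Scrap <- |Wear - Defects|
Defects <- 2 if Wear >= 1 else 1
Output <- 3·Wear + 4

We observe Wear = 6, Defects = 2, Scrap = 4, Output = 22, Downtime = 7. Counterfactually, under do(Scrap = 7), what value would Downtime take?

4

do(Scrap=7) replaces the equation Scrap <- |Wear - Defects| with the constant Scrap = 7.
Defects = 2 if Wear >= 1 else 1  [with Wear=6]  = 2
Downtime = 3·Defects - Scrap + 5  [with Defects=2, Scrap=7]  = 4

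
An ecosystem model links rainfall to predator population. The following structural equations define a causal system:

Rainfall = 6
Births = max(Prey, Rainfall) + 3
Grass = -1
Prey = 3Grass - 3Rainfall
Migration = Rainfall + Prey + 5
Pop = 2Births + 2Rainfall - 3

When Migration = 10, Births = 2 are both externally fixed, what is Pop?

Setting Migration = 10, Births = 2 by intervention discards those variables' equations.
Pop = 2Births + 2Rainfall - 3  [with Births=2, Rainfall=6]  = 13

13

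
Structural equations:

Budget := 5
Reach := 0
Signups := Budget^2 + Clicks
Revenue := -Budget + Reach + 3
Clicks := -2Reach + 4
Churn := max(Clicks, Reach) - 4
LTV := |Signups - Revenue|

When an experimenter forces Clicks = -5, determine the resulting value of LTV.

The intervention breaks the incoming arrows to Clicks: Clicks := -2Reach + 4 no longer applies, and Clicks = -5.
Signups = Budget^2 + Clicks  [with Budget=5, Clicks=-5]  = 20
Revenue = -Budget + Reach + 3  [with Budget=5, Reach=0]  = -2
LTV = |Signups - Revenue|  [with Signups=20, Revenue=-2]  = 22

22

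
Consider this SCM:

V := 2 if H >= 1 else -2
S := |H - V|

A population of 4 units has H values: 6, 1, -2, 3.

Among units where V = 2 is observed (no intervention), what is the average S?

2

Conditioning on V=2 selects the 3 unit(s) with H ∈ {6, 1, 3}. Their S values: 4, 1, 1. Mean = 2.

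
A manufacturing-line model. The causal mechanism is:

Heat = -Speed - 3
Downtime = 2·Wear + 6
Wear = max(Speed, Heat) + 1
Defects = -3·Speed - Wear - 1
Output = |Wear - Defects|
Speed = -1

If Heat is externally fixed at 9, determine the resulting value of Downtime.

Under do(Heat=9), the mechanism Heat = -Speed - 3 is discarded; Heat is fixed at 9.
Wear = max(Speed, Heat) + 1  [with Speed=-1, Heat=9]  = 10
Downtime = 2·Wear + 6  [with Wear=10]  = 26

26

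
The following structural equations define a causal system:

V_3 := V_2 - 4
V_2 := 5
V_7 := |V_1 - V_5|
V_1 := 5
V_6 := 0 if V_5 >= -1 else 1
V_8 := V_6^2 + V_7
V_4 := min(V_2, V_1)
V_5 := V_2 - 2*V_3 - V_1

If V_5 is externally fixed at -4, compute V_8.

10

do(V_5=-4) replaces the equation V_5 := V_2 - 2*V_3 - V_1 with the constant V_5 = -4.
V_6 = 0 if V_5 >= -1 else 1  [with V_5=-4]  = 1
V_7 = |V_1 - V_5|  [with V_1=5, V_5=-4]  = 9
V_8 = V_6^2 + V_7  [with V_6=1, V_7=9]  = 10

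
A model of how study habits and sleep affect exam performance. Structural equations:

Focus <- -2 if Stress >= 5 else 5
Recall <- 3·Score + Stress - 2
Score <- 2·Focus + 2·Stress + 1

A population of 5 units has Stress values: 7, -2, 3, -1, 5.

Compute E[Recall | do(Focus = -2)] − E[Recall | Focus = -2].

do(Focus=-2) breaks Focus's dependence on Stress. With Focus=-2 fixed, Recall across the units is 38, -25, 10, -18, 24, mean 5.8.
Observing Focus=-2 restricts to units where Focus's equation naturally yields -2: Stress ∈ {7, 5}. In that subpopulation Recall = 38, 24, mean 31.
Difference = 5.8 − 31 = -25.2.

-25.2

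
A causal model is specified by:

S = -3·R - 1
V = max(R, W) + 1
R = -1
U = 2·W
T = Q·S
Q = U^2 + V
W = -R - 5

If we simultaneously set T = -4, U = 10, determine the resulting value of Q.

Setting T = -4, U = 10 by intervention discards those variables' equations.
W = -R - 5  [with R=-1]  = -4
V = max(R, W) + 1  [with R=-1, W=-4]  = 0
Q = U^2 + V  [with U=10, V=0]  = 100

100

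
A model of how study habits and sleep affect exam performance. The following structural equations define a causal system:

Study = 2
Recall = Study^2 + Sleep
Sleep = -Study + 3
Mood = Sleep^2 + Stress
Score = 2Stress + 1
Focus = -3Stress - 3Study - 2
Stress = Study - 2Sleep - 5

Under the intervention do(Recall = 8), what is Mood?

Intervening sets Recall = 8 and removes its equation (Recall = Study^2 + Sleep).
Since Mood is not a descendant of the intervened variable, it is unaffected.
Sleep = -Study + 3  [with Study=2]  = 1
Stress = Study - 2Sleep - 5  [with Study=2, Sleep=1]  = -5
Mood = Sleep^2 + Stress  [with Sleep=1, Stress=-5]  = -4

-4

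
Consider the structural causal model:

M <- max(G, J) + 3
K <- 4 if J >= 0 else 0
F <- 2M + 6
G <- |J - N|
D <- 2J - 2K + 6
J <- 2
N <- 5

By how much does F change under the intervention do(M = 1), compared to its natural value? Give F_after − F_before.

The intervention breaks the incoming arrows to M: M <- max(G, J) + 3 no longer applies, and M = 1.
F = 2M + 6  [with M=1]  = 8
Without intervention: G = |J - N|  [with J=2, N=5]  = 3; M = max(G, J) + 3  [with G=3, J=2]  = 6; F = 2M + 6  [with M=6]  = 18.
Change = 8 − 18 = -10.

-10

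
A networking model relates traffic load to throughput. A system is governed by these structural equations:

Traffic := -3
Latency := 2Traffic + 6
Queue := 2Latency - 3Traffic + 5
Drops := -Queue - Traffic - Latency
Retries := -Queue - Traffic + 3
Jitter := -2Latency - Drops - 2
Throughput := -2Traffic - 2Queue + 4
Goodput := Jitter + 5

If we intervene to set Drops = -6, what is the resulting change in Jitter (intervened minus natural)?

Under do(Drops=-6), the mechanism Drops := -Queue - Traffic - Latency is discarded; Drops is fixed at -6.
Latency = 2Traffic + 6  [with Traffic=-3]  = 0
Jitter = -2Latency - Drops - 2  [with Latency=0, Drops=-6]  = 4
Without intervention: Latency = 2Traffic + 6  [with Traffic=-3]  = 0; Queue = 2Latency - 3Traffic + 5  [with Latency=0, Traffic=-3]  = 14; Drops = -Queue - Traffic - Latency  [with Queue=14, Traffic=-3, Latency=0]  = -11; Jitter = -2Latency - Drops - 2  [with Latency=0, Drops=-11]  = 9.
Change = 4 − 9 = -5.

-5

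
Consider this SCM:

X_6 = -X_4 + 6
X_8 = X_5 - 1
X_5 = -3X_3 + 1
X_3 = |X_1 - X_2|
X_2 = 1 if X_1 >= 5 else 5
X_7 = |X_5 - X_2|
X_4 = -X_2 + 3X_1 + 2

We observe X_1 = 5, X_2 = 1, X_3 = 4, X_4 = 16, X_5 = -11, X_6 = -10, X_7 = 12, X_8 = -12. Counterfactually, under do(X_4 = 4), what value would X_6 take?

2

Under do(X_4=4), the mechanism X_4 = -X_2 + 3X_1 + 2 is discarded; X_4 is fixed at 4.
X_6 = -X_4 + 6  [with X_4=4]  = 2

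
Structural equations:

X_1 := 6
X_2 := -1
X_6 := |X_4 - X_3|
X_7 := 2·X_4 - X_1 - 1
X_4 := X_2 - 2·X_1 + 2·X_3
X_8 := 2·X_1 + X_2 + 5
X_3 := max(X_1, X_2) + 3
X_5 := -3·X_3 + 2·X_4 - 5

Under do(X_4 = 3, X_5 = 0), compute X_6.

The joint intervention fixes X_4 = 3, X_5 = 0, removing each variable's own equation.
X_3 = max(X_1, X_2) + 3  [with X_1=6, X_2=-1]  = 9
X_6 = |X_4 - X_3|  [with X_4=3, X_3=9]  = 6

6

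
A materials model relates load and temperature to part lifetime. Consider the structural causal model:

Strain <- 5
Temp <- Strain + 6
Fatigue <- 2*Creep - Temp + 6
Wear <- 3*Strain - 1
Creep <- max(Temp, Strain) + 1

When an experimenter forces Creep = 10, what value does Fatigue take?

15

do(Creep=10) replaces the equation Creep <- max(Temp, Strain) + 1 with the constant Creep = 10.
Temp = Strain + 6  [with Strain=5]  = 11
Fatigue = 2*Creep - Temp + 6  [with Creep=10, Temp=11]  = 15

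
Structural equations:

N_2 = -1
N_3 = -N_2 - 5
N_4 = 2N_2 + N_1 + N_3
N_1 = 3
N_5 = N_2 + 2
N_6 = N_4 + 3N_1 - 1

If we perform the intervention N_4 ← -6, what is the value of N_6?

Under do(N_4=-6), the mechanism N_4 = 2N_2 + N_1 + N_3 is discarded; N_4 is fixed at -6.
N_6 = N_4 + 3N_1 - 1  [with N_4=-6, N_1=3]  = 2

2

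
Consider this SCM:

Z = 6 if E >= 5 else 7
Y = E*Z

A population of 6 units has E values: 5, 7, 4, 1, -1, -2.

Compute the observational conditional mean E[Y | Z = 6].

36

E[Y|Z=6] averages over only the 2 units with Z=6 (E = 5, 7): Y = 30, 42, mean 36.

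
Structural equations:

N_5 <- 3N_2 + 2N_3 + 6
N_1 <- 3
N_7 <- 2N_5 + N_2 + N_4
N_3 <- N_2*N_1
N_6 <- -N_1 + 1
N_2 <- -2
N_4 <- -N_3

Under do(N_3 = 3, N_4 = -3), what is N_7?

7

Under do(N_3 = 3, N_4 = -3), each intervened variable's structural equation is replaced by its fixed value.
N_5 = 3N_2 + 2N_3 + 6  [with N_2=-2, N_3=3]  = 6
N_7 = 2N_5 + N_2 + N_4  [with N_5=6, N_2=-2, N_4=-3]  = 7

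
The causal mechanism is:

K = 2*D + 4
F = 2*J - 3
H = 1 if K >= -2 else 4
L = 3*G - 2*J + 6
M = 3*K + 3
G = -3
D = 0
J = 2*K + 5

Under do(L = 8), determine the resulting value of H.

do(L=8) replaces the equation L = 3*G - 2*J + 6 with the constant L = 8.
H is not downstream of the intervention, so its value is determined by the original equations.
K = 2*D + 4  [with D=0]  = 4
H = 1 if K >= -2 else 4  [with K=4]  = 1

1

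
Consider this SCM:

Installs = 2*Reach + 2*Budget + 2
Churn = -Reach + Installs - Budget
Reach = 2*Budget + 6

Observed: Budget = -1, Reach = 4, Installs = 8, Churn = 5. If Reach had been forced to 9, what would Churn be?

Under do(Reach=9), the mechanism Reach = 2*Budget + 6 is discarded; Reach is fixed at 9.
Installs = 2*Reach + 2*Budget + 2  [with Reach=9, Budget=-1]  = 18
Churn = -Reach + Installs - Budget  [with Reach=9, Installs=18, Budget=-1]  = 10

10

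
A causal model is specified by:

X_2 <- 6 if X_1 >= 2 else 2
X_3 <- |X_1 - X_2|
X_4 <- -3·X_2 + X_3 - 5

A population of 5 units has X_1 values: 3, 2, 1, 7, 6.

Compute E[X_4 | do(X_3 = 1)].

do(X_3=1) breaks X_3's dependence on X_1. With X_3=1 fixed, X_4 across the units is -22, -22, -10, -22, -22, mean -19.6.

-19.6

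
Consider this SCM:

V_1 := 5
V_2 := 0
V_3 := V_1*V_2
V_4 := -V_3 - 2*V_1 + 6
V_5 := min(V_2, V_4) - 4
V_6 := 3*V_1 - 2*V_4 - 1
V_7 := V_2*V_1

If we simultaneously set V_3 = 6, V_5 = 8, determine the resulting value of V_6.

Setting V_3 = 6, V_5 = 8 by intervention discards those variables' equations.
V_4 = -V_3 - 2*V_1 + 6  [with V_3=6, V_1=5]  = -10
V_6 = 3*V_1 - 2*V_4 - 1  [with V_1=5, V_4=-10]  = 34

34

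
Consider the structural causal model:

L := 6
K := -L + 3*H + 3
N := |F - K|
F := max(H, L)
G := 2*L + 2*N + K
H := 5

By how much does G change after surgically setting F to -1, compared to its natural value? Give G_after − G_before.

The intervention breaks the incoming arrows to F: F := max(H, L) no longer applies, and F = -1.
K = -L + 3*H + 3  [with L=6, H=5]  = 12
N = |F - K|  [with F=-1, K=12]  = 13
G = 2*L + 2*N + K  [with L=6, N=13, K=12]  = 50
Without intervention: F = max(H, L)  [with H=5, L=6]  = 6; K = -L + 3*H + 3  [with L=6, H=5]  = 12; N = |F - K|  [with F=6, K=12]  = 6; G = 2*L + 2*N + K  [with L=6, N=6, K=12]  = 36.
Change = 50 − 36 = 14.

14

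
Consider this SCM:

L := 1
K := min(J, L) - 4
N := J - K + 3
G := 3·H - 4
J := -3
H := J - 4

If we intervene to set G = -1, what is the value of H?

do(G=-1) replaces the equation G := 3·H - 4 with the constant G = -1.
Since H is not a descendant of the intervened variable, it is unaffected.
H = J - 4  [with J=-3]  = -7

-7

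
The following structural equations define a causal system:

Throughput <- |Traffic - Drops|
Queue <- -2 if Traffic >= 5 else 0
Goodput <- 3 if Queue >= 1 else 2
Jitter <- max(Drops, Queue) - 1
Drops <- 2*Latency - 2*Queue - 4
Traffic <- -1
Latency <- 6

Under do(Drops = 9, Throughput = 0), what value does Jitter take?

Setting Drops = 9, Throughput = 0 by intervention discards those variables' equations.
Queue = -2 if Traffic >= 5 else 0  [with Traffic=-1]  = 0
Jitter = max(Drops, Queue) - 1  [with Drops=9, Queue=0]  = 8

8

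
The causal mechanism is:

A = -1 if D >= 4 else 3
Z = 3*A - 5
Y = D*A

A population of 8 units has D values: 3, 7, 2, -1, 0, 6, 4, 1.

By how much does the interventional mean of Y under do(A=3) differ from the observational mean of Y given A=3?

Under do(A=3), A's equation is replaced by A=3 for every unit. Per-unit Y: 9, 21, 6, -3, 0, 18, 12, 3. Mean = 8.25.
E[Y|A=3] averages over only the 5 units with A=3 (D = 3, 2, -1, 0, 1): Y = 9, 6, -3, 0, 3, mean 3.
Difference = 8.25 − 3 = 5.25.

5.25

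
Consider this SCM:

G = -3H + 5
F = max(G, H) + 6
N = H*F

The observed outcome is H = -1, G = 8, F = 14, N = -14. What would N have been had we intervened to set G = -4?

-5

Under do(G=-4), the mechanism G = -3H + 5 is discarded; G is fixed at -4.
F = max(G, H) + 6  [with G=-4, H=-1]  = 5
N = H*F  [with H=-1, F=5]  = -5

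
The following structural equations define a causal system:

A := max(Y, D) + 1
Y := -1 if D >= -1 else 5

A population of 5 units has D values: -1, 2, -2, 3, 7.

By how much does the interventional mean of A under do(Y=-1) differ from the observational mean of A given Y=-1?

-0.75

do(Y=-1) breaks Y's dependence on D. With Y=-1 fixed, A across the units is 0, 3, 0, 4, 8, mean 3.
Conditioning on Y=-1 selects the 4 unit(s) with D ∈ {-1, 2, 3, 7}. Their A values: 0, 3, 4, 8. Mean = 3.75.
Difference = 3 − 3.75 = -0.75.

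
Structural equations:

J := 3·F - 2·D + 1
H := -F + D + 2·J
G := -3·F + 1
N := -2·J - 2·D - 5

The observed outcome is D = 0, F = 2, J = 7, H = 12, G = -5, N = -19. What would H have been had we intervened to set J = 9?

16

The intervention breaks the incoming arrows to J: J := 3·F - 2·D + 1 no longer applies, and J = 9.
H = -F + D + 2·J  [with F=2, D=0, J=9]  = 16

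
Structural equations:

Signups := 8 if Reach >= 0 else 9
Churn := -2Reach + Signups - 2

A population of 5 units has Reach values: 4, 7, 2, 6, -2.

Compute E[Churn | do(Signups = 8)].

-0.8

Every unit gets Signups=8 under the intervention. Churn values become -2, -8, 2, -6, 10; E[Churn|do(Signups=8)] = -0.8.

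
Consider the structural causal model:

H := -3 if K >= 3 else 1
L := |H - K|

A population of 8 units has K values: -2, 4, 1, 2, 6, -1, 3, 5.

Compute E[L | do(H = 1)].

The intervention sets H=1 in all 8 units regardless of K. Recomputing L per unit gives 3, 3, 0, 1, 5, 2, 2, 4; average 2.5.

2.5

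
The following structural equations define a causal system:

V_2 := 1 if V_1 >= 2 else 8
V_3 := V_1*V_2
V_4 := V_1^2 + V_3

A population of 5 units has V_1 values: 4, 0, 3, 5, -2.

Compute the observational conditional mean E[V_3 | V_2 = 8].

-8

E[V_3|V_2=8] averages over only the 2 units with V_2=8 (V_1 = 0, -2): V_3 = 0, -16, mean -8.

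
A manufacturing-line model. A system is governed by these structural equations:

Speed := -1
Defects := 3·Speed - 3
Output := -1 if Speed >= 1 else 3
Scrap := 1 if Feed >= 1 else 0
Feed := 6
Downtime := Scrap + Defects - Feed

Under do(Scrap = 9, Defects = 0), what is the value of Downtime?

3

The joint intervention fixes Scrap = 9, Defects = 0, removing each variable's own equation.
Downtime = Scrap + Defects - Feed  [with Scrap=9, Defects=0, Feed=6]  = 3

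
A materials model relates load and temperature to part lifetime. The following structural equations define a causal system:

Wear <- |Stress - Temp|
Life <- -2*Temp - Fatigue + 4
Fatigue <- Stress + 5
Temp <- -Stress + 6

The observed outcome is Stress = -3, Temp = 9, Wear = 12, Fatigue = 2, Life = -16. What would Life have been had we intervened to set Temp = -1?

do(Temp=-1) replaces the equation Temp <- -Stress + 6 with the constant Temp = -1.
Fatigue = Stress + 5  [with Stress=-3]  = 2
Life = -2*Temp - Fatigue + 4  [with Temp=-1, Fatigue=2]  = 4

4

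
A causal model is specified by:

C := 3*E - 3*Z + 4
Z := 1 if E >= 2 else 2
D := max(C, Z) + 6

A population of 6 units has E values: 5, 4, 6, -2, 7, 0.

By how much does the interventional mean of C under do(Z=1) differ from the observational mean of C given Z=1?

The intervention sets Z=1 in all 6 units regardless of E. Recomputing C per unit gives 16, 13, 19, -5, 22, 1; average 11.
E[C|Z=1] averages over only the 4 units with Z=1 (E = 5, 4, 6, 7): C = 16, 13, 19, 22, mean 17.5.
Difference = 11 − 17.5 = -6.5.

-6.5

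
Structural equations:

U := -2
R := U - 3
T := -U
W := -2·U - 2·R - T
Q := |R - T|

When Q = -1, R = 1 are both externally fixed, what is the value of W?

Setting Q = -1, R = 1 by intervention discards those variables' equations.
T = -U  [with U=-2]  = 2
W = -2·U - 2·R - T  [with U=-2, R=1, T=2]  = 0

0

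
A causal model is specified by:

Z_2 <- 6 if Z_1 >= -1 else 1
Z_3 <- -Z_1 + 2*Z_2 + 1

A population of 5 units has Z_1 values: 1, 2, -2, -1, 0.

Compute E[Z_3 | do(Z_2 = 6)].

13

The intervention sets Z_2=6 in all 5 units regardless of Z_1. Recomputing Z_3 per unit gives 12, 11, 15, 14, 13; average 13.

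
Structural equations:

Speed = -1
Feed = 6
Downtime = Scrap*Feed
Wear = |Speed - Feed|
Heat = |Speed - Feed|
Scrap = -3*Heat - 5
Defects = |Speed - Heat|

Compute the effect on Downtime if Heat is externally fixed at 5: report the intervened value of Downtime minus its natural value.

The intervention breaks the incoming arrows to Heat: Heat = |Speed - Feed| no longer applies, and Heat = 5.
Scrap = -3*Heat - 5  [with Heat=5]  = -20
Downtime = Scrap*Feed  [with Scrap=-20, Feed=6]  = -120
Without intervention: Heat = |Speed - Feed|  [with Speed=-1, Feed=6]  = 7; Scrap = -3*Heat - 5  [with Heat=7]  = -26; Downtime = Scrap*Feed  [with Scrap=-26, Feed=6]  = -156.
Change = -120 − (-156) = 36.

36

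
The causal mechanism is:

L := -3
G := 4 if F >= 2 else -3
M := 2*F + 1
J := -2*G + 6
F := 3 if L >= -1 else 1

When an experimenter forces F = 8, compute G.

The intervention breaks the incoming arrows to F: F := 3 if L >= -1 else 1 no longer applies, and F = 8.
G = 4 if F >= 2 else -3  [with F=8]  = 4

4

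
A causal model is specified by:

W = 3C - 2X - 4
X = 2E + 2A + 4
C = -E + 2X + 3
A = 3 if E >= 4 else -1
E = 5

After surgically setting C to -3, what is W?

-53

Intervening sets C = -3 and removes its equation (C = -E + 2X + 3).
A = 3 if E >= 4 else -1  [with E=5]  = 3
X = 2E + 2A + 4  [with E=5, A=3]  = 20
W = 3C - 2X - 4  [with C=-3, X=20]  = -53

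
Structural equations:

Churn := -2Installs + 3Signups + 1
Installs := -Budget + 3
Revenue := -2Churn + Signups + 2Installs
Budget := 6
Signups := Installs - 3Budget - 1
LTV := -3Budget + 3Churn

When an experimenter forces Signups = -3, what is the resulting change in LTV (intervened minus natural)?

The intervention breaks the incoming arrows to Signups: Signups := Installs - 3Budget - 1 no longer applies, and Signups = -3.
Installs = -Budget + 3  [with Budget=6]  = -3
Churn = -2Installs + 3Signups + 1  [with Installs=-3, Signups=-3]  = -2
LTV = -3Budget + 3Churn  [with Budget=6, Churn=-2]  = -24
Without intervention: Installs = -Budget + 3  [with Budget=6]  = -3; Signups = Installs - 3Budget - 1  [with Installs=-3, Budget=6]  = -22; Churn = -2Installs + 3Signups + 1  [with Installs=-3, Signups=-22]  = -59; LTV = -3Budget + 3Churn  [with Budget=6, Churn=-59]  = -195.
Change = -24 − (-195) = 171.

171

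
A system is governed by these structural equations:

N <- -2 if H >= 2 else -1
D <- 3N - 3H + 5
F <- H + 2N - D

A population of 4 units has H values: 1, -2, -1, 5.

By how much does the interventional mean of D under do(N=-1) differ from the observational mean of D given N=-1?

-4.25

The intervention sets N=-1 in all 4 units regardless of H. Recomputing D per unit gives -1, 8, 5, -13; average -0.25.
Conditioning on N=-1 selects the 3 unit(s) with H ∈ {1, -2, -1}. Their D values: -1, 8, 5. Mean = 4.
Difference = -0.25 − 4 = -4.25.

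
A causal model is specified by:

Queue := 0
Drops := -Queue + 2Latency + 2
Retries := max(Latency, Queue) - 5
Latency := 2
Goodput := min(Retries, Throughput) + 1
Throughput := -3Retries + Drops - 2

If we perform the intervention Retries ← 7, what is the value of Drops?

6

Under do(Retries=7), the mechanism Retries := max(Latency, Queue) - 5 is discarded; Retries is fixed at 7.
Since Drops is not a descendant of the intervened variable, it is unaffected.
Drops = -Queue + 2Latency + 2  [with Queue=0, Latency=2]  = 6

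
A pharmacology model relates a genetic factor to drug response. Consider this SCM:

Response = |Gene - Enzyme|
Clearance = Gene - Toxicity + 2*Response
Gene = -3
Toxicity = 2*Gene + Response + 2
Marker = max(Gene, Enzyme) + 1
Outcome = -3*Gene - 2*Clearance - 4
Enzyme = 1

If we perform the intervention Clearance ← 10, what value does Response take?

4

do(Clearance=10) replaces the equation Clearance = Gene - Toxicity + 2*Response with the constant Clearance = 10.
No directed path runs from Clearance to Response, so Response keeps its natural value.
Response = |Gene - Enzyme|  [with Gene=-3, Enzyme=1]  = 4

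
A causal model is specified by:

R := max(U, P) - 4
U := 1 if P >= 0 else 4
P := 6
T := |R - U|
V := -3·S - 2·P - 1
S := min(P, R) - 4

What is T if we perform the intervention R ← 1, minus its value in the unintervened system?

The intervention breaks the incoming arrows to R: R := max(U, P) - 4 no longer applies, and R = 1.
U = 1 if P >= 0 else 4  [with P=6]  = 1
T = |R - U|  [with R=1, U=1]  = 0
Without intervention: U = 1 if P >= 0 else 4  [with P=6]  = 1; R = max(U, P) - 4  [with U=1, P=6]  = 2; T = |R - U|  [with R=2, U=1]  = 1.
Change = 0 − 1 = -1.

-1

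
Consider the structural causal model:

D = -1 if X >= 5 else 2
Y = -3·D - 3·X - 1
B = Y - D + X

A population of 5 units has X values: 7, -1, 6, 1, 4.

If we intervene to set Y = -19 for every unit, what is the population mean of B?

Every unit gets Y=-19 under the intervention. B values become -11, -22, -12, -20, -17; E[B|do(Y=-19)] = -16.4.

-16.4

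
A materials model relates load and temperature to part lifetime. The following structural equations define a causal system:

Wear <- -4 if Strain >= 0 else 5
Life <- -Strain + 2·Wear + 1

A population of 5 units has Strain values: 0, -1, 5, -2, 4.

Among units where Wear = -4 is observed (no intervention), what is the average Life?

-10

Conditioning on Wear=-4 selects the 3 unit(s) with Strain ∈ {0, 5, 4}. Their Life values: -7, -12, -11. Mean = -10.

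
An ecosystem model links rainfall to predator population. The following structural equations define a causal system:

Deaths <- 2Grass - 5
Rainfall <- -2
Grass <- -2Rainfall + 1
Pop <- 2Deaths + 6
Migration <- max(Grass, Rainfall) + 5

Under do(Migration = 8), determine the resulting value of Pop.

16

Intervening sets Migration = 8 and removes its equation (Migration <- max(Grass, Rainfall) + 5).
No directed path runs from Migration to Pop, so Pop keeps its natural value.
Grass = -2Rainfall + 1  [with Rainfall=-2]  = 5
Deaths = 2Grass - 5  [with Grass=5]  = 5
Pop = 2Deaths + 6  [with Deaths=5]  = 16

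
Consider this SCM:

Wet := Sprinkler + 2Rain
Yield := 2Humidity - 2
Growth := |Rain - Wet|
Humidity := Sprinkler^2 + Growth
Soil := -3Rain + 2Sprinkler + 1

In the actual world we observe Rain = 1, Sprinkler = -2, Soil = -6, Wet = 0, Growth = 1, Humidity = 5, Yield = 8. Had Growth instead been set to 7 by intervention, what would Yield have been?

Under do(Growth=7), the mechanism Growth := |Rain - Wet| is discarded; Growth is fixed at 7.
Humidity = Sprinkler^2 + Growth  [with Sprinkler=-2, Growth=7]  = 11
Yield = 2Humidity - 2  [with Humidity=11]  = 20

20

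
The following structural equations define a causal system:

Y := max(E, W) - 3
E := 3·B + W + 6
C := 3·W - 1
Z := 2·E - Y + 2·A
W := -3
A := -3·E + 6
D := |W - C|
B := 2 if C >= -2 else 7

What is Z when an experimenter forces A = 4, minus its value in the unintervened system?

Intervening sets A = 4 and removes its equation (A := -3·E + 6).
C = 3·W - 1  [with W=-3]  = -10
B = 2 if C >= -2 else 7  [with C=-10]  = 7
E = 3·B + W + 6  [with B=7, W=-3]  = 24
Y = max(E, W) - 3  [with E=24, W=-3]  = 21
Z = 2·E - Y + 2·A  [with E=24, Y=21, A=4]  = 35
Without intervention: C = 3·W - 1  [with W=-3]  = -10; B = 2 if C >= -2 else 7  [with C=-10]  = 7; E = 3·B + W + 6  [with B=7, W=-3]  = 24; A = -3·E + 6  [with E=24]  = -66; Y = max(E, W) - 3  [with E=24, W=-3]  = 21; Z = 2·E - Y + 2·A  [with E=24, Y=21, A=-66]  = -105.
Change = 35 − (-105) = 140.

140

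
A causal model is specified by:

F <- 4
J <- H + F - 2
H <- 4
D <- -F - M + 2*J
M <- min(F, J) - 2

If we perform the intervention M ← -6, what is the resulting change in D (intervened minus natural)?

Intervening sets M = -6 and removes its equation (M <- min(F, J) - 2).
J = H + F - 2  [with H=4, F=4]  = 6
D = -F - M + 2*J  [with F=4, M=-6, J=6]  = 14
Without intervention: J = H + F - 2  [with H=4, F=4]  = 6; M = min(F, J) - 2  [with F=4, J=6]  = 2; D = -F - M + 2*J  [with F=4, M=2, J=6]  = 6.
Change = 14 − 6 = 8.

8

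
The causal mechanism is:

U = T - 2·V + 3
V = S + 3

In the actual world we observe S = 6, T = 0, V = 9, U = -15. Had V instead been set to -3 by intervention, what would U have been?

9

The intervention breaks the incoming arrows to V: V = S + 3 no longer applies, and V = -3.
U = T - 2·V + 3  [with T=0, V=-3]  = 9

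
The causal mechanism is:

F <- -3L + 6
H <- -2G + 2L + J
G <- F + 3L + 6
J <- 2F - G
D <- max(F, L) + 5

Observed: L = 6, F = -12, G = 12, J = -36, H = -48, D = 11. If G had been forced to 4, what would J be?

-28

The intervention breaks the incoming arrows to G: G <- F + 3L + 6 no longer applies, and G = 4.
F = -3L + 6  [with L=6]  = -12
J = 2F - G  [with F=-12, G=4]  = -28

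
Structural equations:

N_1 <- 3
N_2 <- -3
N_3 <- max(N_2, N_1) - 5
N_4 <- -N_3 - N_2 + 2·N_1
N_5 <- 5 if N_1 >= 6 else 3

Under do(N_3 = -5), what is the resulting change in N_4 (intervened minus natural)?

The intervention breaks the incoming arrows to N_3: N_3 <- max(N_2, N_1) - 5 no longer applies, and N_3 = -5.
N_4 = -N_3 - N_2 + 2·N_1  [with N_3=-5, N_2=-3, N_1=3]  = 14
Without intervention: N_3 = max(N_2, N_1) - 5  [with N_2=-3, N_1=3]  = -2; N_4 = -N_3 - N_2 + 2·N_1  [with N_3=-2, N_2=-3, N_1=3]  = 11.
Change = 14 − 11 = 3.

3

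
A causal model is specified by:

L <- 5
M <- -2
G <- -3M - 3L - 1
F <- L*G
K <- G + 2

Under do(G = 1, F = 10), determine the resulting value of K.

3

Setting G = 1, F = 10 by intervention discards those variables' equations.
K = G + 2  [with G=1]  = 3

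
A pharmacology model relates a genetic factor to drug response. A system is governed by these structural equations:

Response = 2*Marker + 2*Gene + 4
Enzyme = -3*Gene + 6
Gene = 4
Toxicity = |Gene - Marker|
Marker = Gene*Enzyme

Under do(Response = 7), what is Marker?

-24

Under do(Response=7), the mechanism Response = 2*Marker + 2*Gene + 4 is discarded; Response is fixed at 7.
Since Marker is not a descendant of the intervened variable, it is unaffected.
Enzyme = -3*Gene + 6  [with Gene=4]  = -6
Marker = Gene*Enzyme  [with Gene=4, Enzyme=-6]  = -24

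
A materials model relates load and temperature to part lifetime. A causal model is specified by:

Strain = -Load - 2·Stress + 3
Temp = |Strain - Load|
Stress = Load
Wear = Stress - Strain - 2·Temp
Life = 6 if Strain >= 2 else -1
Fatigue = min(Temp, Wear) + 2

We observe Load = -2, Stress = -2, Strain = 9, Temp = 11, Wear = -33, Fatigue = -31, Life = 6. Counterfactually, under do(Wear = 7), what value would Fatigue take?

The intervention breaks the incoming arrows to Wear: Wear = Stress - Strain - 2·Temp no longer applies, and Wear = 7.
Stress = Load  [with Load=-2]  = -2
Strain = -Load - 2·Stress + 3  [with Load=-2, Stress=-2]  = 9
Temp = |Strain - Load|  [with Strain=9, Load=-2]  = 11
Fatigue = min(Temp, Wear) + 2  [with Temp=11, Wear=7]  = 9

9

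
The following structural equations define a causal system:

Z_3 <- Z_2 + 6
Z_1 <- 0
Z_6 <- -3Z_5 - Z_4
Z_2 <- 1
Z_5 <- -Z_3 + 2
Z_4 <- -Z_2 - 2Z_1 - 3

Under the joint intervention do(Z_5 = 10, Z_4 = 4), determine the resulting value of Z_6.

-34

Setting Z_5 = 10, Z_4 = 4 by intervention discards those variables' equations.
Z_6 = -3Z_5 - Z_4  [with Z_5=10, Z_4=4]  = -34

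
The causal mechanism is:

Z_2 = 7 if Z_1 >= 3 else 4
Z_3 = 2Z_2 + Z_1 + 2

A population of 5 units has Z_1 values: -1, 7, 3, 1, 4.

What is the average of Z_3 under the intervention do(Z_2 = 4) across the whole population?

12.8

Every unit gets Z_2=4 under the intervention. Z_3 values become 9, 17, 13, 11, 14; E[Z_3|do(Z_2=4)] = 12.8.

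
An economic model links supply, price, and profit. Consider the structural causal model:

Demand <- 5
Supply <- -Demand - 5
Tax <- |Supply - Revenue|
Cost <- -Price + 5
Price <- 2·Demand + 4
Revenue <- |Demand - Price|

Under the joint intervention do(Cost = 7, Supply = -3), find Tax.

12

The joint intervention fixes Cost = 7, Supply = -3, removing each variable's own equation.
Price = 2·Demand + 4  [with Demand=5]  = 14
Revenue = |Demand - Price|  [with Demand=5, Price=14]  = 9
Tax = |Supply - Revenue|  [with Supply=-3, Revenue=9]  = 12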